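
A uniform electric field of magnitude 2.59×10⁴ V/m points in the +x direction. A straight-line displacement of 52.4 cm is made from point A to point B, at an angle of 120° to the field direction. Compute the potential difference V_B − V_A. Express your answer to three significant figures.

6790 V

Only the component of displacement along E changes the potential: ΔV = −E·d·cosθ.
ΔV = −(2.59×10⁴ V/m)(0.524 m)cos120° = 6790 V.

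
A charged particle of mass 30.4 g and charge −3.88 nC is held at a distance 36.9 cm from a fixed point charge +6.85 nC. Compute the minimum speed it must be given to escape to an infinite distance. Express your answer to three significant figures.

To just escape, total mechanical energy must reach zero at infinity: ½mv²_min + U = 0, so ½mv²_min = −U = |kQq|/r.
|U| = |kQq|/r = (8.99×10⁹ N·m²/C²)(6.85×10⁻⁹)(3.88×10⁻⁹)/(0.369) = 6.48×10⁻⁷ J.
v_min = √(2|U|/m) = √(2·6.48×10⁻⁷/0.0304) = 6.53×10⁻³ m/s.

6.53×10⁻³ m/s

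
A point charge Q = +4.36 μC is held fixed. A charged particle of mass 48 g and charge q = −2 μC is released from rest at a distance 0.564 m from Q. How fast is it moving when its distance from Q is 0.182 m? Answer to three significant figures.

3.49 m/s

Only the electrostatic force acts, so mechanical energy is conserved: ½mv² = U₁ − U₂ = kQq(1/r₁ − 1/r₂).
U₁ − U₂ = (8.99×10⁹ N·m²/C²)(4.36×10⁻⁶ C)(-2.00×10⁻⁶ C)(1/0.564 − 1/0.182) = 0.292 J.
v = √(2·0.292/0.0480) = 3.49 m/s.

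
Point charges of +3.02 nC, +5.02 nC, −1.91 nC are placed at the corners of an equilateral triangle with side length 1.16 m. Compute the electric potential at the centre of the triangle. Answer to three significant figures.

82.3 V

Electric potential is a scalar, so the contributions from each charge add algebraically: V = Σ kqᵢ/rᵢ.
The distance from each vertex to the centroid is a/√3 = 0.670 m.
V = k[(3.02×10⁻⁹)/(0.670) + (5.02×10⁻⁹)/(0.670) + (-1.91×10⁻⁹)/(0.670)] = 82.3 V.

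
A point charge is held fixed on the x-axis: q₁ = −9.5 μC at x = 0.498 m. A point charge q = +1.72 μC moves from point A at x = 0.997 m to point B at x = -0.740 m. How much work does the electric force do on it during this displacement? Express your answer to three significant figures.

-0.176 J

The work done by the electric force is W_field = −ΔU = −q(V_B − V_A) = q(V_A − V_B).
At A: distance to the source charge is 0.499 m; V_A = kq₁/r = -1.71×10⁵ V.
At B: distance to the source charge is 1.24 m; V_B = kq₁/r = -6.90×10⁴ V.
ΔV = V_B − V_A = 1.02×10⁵ V.
W_field = −qΔV = −(1.72×10⁻⁶ C)(1.02×10⁵ V) = -0.176 J.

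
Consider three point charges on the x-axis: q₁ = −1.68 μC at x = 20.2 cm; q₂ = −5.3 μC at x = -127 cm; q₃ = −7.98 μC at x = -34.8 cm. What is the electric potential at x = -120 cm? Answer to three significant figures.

-7.76×10⁵ V

The total potential is the scalar sum of each charge's contribution, V = Σ kqᵢ/rᵢ.
Distances from the field point to each charge: r₁ = 1.40 m, r₂ = 0.0700 m, r₃ = 0.852 m.
V = k[(-1.68×10⁻⁶)/(1.40) + (-5.30×10⁻⁶)/(0.0700) + (-7.98×10⁻⁶)/(0.852)] = -7.76×10⁵ V.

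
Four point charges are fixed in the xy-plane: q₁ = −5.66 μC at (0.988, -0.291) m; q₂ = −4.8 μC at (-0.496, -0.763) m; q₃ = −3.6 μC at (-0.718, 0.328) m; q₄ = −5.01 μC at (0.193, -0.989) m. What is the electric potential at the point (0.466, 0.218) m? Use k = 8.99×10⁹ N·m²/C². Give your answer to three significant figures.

Electric potential is a scalar, so the contributions from each charge add algebraically: V = Σ kqᵢ/rᵢ.
Distances from the field point to each charge: r₁ = 0.729 m, r₂ = 1.37 m, r₃ = 1.19 m, r₄ = 1.24 m.
V = k[(-5.66×10⁻⁶)/(0.729) + (-4.80×10⁻⁶)/(1.37) + (-3.60×10⁻⁶)/(1.19) + (-5.01×10⁻⁶)/(1.24)] = -1.65×10⁵ V.

-1.65×10⁵ V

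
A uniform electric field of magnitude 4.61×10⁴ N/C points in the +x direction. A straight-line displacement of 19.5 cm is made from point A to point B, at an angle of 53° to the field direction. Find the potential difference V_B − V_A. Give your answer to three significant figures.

Only the component of displacement along E changes the potential: ΔV = −E·d·cosθ.
ΔV = −(4.61×10⁴ V/m)(0.195 m)cos53° = -5410 V.

-5410 V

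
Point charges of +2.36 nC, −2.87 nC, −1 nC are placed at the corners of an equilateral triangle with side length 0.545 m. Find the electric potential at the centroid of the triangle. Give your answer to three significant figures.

Electric potential is a scalar, so the contributions from each charge add algebraically: V = Σ kqᵢ/rᵢ.
The distance from each vertex to the centroid is a/√3 = 0.315 m.
V = k[(2.36×10⁻⁹)/(0.315) + (-2.87×10⁻⁹)/(0.315) + (-1.00×10⁻⁹)/(0.315)] = -43.1 V.

-43.1 V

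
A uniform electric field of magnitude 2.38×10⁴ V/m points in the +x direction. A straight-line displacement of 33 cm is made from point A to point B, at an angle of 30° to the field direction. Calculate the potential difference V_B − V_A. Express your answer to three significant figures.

Only the component of displacement along E changes the potential: ΔV = −E·d·cosθ.
ΔV = −(2.38×10⁴ V/m)(0.330 m)cos30° = -6800 V.

-6800 V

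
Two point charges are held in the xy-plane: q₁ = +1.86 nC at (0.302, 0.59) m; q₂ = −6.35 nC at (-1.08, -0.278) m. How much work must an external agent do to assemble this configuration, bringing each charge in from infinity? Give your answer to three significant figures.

-6.51×10⁻⁸ J

The work to assemble the configuration equals its total potential energy, U = Σ kqᵢqⱼ/rᵢⱼ over all pairs.
Pair separations: r₁₂ = 1.63 m.
U = (-6.51×10⁻⁸) = -6.51×10⁻⁸ J.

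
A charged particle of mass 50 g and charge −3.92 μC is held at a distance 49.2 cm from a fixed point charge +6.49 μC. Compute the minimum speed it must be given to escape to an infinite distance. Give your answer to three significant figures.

To just escape, total mechanical energy must reach zero at infinity: ½mv²_min + U = 0, so ½mv²_min = −U = |kQq|/r.
|U| = |kQq|/r = (8.99×10⁹ N·m²/C²)(6.49×10⁻⁶)(3.92×10⁻⁶)/(0.492) = 0.465 J.
v_min = √(2|U|/m) = √(2·0.465/0.0500) = 4.31 m/s.

4.31 m/s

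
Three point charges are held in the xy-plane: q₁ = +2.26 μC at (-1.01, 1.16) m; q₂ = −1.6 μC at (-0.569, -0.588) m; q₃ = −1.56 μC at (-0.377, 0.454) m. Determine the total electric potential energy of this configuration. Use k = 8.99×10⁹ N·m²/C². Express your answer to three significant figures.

-0.0303 J

The assembly work is the sum of pairwise potential energies, U = Σ_{i<j} kqᵢqⱼ/rᵢⱼ.
Pair separations: r₁₂ = 1.80 m, r₁₃ = 0.948 m, r₂₃ = 1.06 m.
U = (-0.0180) + (-0.0334) + (0.0212) = -0.0303 J.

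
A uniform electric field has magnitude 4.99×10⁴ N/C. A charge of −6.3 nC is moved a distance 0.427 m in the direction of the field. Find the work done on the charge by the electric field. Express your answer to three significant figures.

-1.34×10⁻⁴ J

The potential change for a displacement 0.427 m in the direction of the field is ΔV = −Ed = -2.13×10⁴ V.
W_field = −qΔV = -1.34×10⁻⁴ J.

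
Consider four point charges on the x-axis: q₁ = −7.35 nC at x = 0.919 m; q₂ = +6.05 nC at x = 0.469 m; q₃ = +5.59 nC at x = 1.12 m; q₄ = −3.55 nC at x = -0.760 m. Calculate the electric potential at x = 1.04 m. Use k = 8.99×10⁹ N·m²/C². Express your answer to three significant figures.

160 V

Electric potential is a scalar, so the contributions from each charge add algebraically: V = Σ kqᵢ/rᵢ.
Distances from the field point to each charge: r₁ = 0.121 m, r₂ = 0.571 m, r₃ = 0.0800 m, r₄ = 1.80 m.
V = k[(-7.35×10⁻⁹)/(0.121) + (6.05×10⁻⁹)/(0.571) + (5.59×10⁻⁹)/(0.0800) + (-3.55×10⁻⁹)/(1.80)] = 160 V.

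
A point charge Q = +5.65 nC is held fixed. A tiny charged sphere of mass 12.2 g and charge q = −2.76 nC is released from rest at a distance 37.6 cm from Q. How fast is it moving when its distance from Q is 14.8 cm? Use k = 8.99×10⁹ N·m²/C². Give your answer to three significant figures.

9.70×10⁻³ m/s

Only the electrostatic force acts, so mechanical energy is conserved: ½mv² = U₁ − U₂ = kQq(1/r₁ − 1/r₂).
U₁ − U₂ = (8.99×10⁹ N·m²/C²)(5.65×10⁻⁹ C)(-2.76×10⁻⁹ C)(1/0.376 − 1/0.148) = 5.74×10⁻⁷ J.
v = √(2·5.74×10⁻⁷/0.0122) = 9.70×10⁻³ m/s.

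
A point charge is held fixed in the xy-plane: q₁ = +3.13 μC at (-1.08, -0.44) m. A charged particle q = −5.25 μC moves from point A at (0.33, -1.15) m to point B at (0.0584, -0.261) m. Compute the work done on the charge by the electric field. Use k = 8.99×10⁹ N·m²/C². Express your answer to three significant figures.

0.0346 J

The work done by the electric force is W_field = −ΔU = −q(V_B − V_A) = q(V_A − V_B).
At A: distance to the source charge is 1.58 m; V_A = kq₁/r = 1.78×10⁴ V.
At B: distance to the source charge is 1.15 m; V_B = kq₁/r = 2.44×10⁴ V.
ΔV = V_B − V_A = 6590 V.
W_field = −qΔV = −(-5.25×10⁻⁶ C)(6590 V) = 0.0346 J.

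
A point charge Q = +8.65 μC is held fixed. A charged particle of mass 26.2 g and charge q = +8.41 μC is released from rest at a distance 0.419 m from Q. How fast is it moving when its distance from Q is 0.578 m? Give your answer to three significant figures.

5.73 m/s

Only the electrostatic force acts, so mechanical energy is conserved: ½mv² = U₁ − U₂ = kQq(1/r₁ − 1/r₂).
U₁ − U₂ = (8.99×10⁹ N·m²/C²)(8.65×10⁻⁶ C)(8.41×10⁻⁶ C)(1/0.419 − 1/0.578) = 0.429 J.
v = √(2·0.429/0.0262) = 5.73 m/s.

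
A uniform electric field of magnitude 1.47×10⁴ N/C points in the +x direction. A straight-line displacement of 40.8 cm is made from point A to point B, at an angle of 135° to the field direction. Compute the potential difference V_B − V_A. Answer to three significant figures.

Only the component of displacement along E changes the potential: ΔV = −E·d·cosθ.
ΔV = −(1.47×10⁴ V/m)(0.408 m)cos135° = 4240 V.

4240 V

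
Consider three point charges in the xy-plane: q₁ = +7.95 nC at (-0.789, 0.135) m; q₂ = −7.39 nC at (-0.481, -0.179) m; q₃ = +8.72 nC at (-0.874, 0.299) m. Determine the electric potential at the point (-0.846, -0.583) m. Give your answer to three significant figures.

66.0 V

Electric potential is a scalar, so the contributions from each charge add algebraically: V = Σ kqᵢ/rᵢ.
Distances from the field point to each charge: r₁ = 0.720 m, r₂ = 0.544 m, r₃ = 0.882 m.
V = k[(7.95×10⁻⁹)/(0.720) + (-7.39×10⁻⁹)/(0.544) + (8.72×10⁻⁹)/(0.882)] = 66.0 V.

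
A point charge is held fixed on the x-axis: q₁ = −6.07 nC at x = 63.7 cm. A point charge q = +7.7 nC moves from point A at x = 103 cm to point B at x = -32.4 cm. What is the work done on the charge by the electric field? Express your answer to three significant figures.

The work done by the electric force is W_field = −ΔU = −q(V_B − V_A) = q(V_A − V_B).
At A: distance to the source charge is 0.393 m; V_A = kq₁/r = -139 V.
At B: distance to the source charge is 0.961 m; V_B = kq₁/r = -56.8 V.
ΔV = V_B − V_A = 82.1 V.
W_field = −qΔV = −(7.70×10⁻⁹ C)(82.1 V) = -6.32×10⁻⁷ J.

-6.32×10⁻⁷ J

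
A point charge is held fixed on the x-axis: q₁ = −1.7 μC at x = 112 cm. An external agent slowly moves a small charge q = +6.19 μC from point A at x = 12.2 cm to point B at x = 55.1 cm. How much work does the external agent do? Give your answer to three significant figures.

-0.0715 J

For quasistatic motion the external work equals the change in potential energy: W_ext = qΔV = q(V_B − V_A).
At A: distance to the source charge is 0.998 m; V_A = kq₁/r = -1.53×10⁴ V.
At B: distance to the source charge is 0.569 m; V_B = kq₁/r = -2.69×10⁴ V.
ΔV = V_B − V_A = -1.15×10⁴ V.
W_ext = qΔV = (6.19×10⁻⁶ C)(-1.15×10⁴ V) = -0.0715 J.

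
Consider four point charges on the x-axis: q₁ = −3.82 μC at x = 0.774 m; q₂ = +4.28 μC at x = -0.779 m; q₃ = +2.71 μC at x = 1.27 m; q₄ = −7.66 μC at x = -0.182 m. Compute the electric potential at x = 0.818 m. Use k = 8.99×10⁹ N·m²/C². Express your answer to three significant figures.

-7.71×10⁵ V

The total potential is the scalar sum of each charge's contribution, V = Σ kqᵢ/rᵢ.
Distances from the field point to each charge: r₁ = 0.0440 m, r₂ = 1.60 m, r₃ = 0.452 m, r₄ = 1.00 m.
V = k[(-3.82×10⁻⁶)/(0.0440) + (4.28×10⁻⁶)/(1.60) + (2.71×10⁻⁶)/(0.452) + (-7.66×10⁻⁶)/(1.00)] = -7.71×10⁵ V.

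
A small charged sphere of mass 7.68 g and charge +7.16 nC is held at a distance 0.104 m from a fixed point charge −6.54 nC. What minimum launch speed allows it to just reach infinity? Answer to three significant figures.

0.0325 m/s

To just escape, total mechanical energy must reach zero at infinity: ½mv²_min + U = 0, so ½mv²_min = −U = |kQq|/r.
|U| = |kQq|/r = (8.99×10⁹ N·m²/C²)(6.54×10⁻⁹)(7.16×10⁻⁹)/(0.104) = 4.05×10⁻⁶ J.
v_min = √(2|U|/m) = √(2·4.05×10⁻⁶/7.68×10⁻³) = 0.0325 m/s.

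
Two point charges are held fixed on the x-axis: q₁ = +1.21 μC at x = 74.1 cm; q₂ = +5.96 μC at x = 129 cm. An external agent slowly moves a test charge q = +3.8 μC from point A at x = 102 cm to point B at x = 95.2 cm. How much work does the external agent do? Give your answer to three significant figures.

For quasistatic motion the external work equals the change in potential energy: W_ext = qΔV = q(V_B − V_A).
At A: distances to the source charges are 0.279 m, 0.270 m; V_A = Σ kqᵢ/rᵢ = 2.37×10⁵ V.
At B: distances to the source charges are 0.211 m, 0.338 m; V_B = Σ kqᵢ/rᵢ = 2.10×10⁵ V.
ΔV = V_B − V_A = -2.74×10⁴ V.
W_ext = qΔV = (3.80×10⁻⁶ C)(-2.74×10⁴ V) = -0.104 J.

-0.104 J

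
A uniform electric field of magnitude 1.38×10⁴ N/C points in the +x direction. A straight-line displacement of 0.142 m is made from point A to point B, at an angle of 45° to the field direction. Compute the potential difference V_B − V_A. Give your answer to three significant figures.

Only the component of displacement along E changes the potential: ΔV = −E·d·cosθ.
ΔV = −(1.38×10⁴ V/m)(0.142 m)cos45° = -1390 V.

-1390 V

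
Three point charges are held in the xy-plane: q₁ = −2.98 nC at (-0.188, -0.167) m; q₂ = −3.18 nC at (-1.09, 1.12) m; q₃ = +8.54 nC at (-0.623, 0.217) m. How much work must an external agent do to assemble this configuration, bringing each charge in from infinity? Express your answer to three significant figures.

-5.80×10⁻⁷ J

The assembly work is the sum of pairwise potential energies, U = Σ_{i<j} kqᵢqⱼ/rᵢⱼ.
Pair separations: r₁₂ = 1.57 m, r₁₃ = 0.580 m, r₂₃ = 1.02 m.
U = (5.42×10⁻⁸) + (-3.94×10⁻⁷) + (-2.40×10⁻⁷) = -5.80×10⁻⁷ J.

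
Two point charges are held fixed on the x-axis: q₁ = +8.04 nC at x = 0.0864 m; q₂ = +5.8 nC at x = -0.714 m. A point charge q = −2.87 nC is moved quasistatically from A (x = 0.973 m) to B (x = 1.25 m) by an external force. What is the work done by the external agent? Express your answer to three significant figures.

For quasistatic motion the external work equals the change in potential energy: W_ext = qΔV = q(V_B − V_A).
At A: distances to the source charges are 0.887 m, 1.69 m; V_A = Σ kqᵢ/rᵢ = 112 V.
At B: distances to the source charges are 1.16 m, 1.96 m; V_B = Σ kqᵢ/rᵢ = 88.7 V.
ΔV = V_B − V_A = -23.8 V.
W_ext = qΔV = (-2.87×10⁻⁹ C)(-23.8 V) = 6.82×10⁻⁸ J.

6.82×10⁻⁸ J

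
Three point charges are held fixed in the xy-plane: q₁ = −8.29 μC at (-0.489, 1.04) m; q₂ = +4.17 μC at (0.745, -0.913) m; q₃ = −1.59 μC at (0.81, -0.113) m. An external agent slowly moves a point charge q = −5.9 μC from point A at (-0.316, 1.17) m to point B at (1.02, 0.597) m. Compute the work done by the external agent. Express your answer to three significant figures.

For quasistatic motion the external work equals the change in potential energy: W_ext = qΔV = q(V_B − V_A).
At A: distances to the source charges are 0.216 m, 2.34 m, 1.71 m; V_A = Σ kqᵢ/rᵢ = -3.37×10⁵ V.
At B: distances to the source charges are 1.57 m, 1.53 m, 0.740 m; V_B = Σ kqᵢ/rᵢ = -4.23×10⁴ V.
ΔV = V_B − V_A = 2.94×10⁵ V.
W_ext = qΔV = (-5.90×10⁻⁶ C)(2.94×10⁵ V) = -1.74 J.

-1.74 J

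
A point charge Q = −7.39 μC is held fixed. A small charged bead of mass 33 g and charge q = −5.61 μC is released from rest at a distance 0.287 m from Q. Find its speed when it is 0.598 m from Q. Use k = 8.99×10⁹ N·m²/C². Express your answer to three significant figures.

Only the electrostatic force acts, so mechanical energy is conserved: ½mv² = U₁ − U₂ = kQq(1/r₁ − 1/r₂).
U₁ − U₂ = (8.99×10⁹ N·m²/C²)(-7.39×10⁻⁶ C)(-5.61×10⁻⁶ C)(1/0.287 − 1/0.598) = 0.675 J.
v = √(2·0.675/0.0330) = 6.40 m/s.

6.40 m/s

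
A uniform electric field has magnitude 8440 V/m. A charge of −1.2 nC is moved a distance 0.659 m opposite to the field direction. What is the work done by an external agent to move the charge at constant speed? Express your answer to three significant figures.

The potential change for a displacement 0.659 m opposite to the field direction is ΔV = +Ed = 5560 V.
W_ext = qΔV = -6.67×10⁻⁶ J.

-6.67×10⁻⁶ J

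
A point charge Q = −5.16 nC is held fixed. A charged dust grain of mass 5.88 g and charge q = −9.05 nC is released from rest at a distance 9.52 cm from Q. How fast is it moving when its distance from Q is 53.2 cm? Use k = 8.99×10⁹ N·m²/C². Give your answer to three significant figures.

Only the electrostatic force acts, so mechanical energy is conserved: ½mv² = U₁ − U₂ = kQq(1/r₁ − 1/r₂).
U₁ − U₂ = (8.99×10⁹ N·m²/C²)(-5.16×10⁻⁹ C)(-9.05×10⁻⁹ C)(1/0.0952 − 1/0.532) = 3.62×10⁻⁶ J.
v = √(2·3.62×10⁻⁶/5.88×10⁻³) = 0.0351 m/s.

0.0351 m/s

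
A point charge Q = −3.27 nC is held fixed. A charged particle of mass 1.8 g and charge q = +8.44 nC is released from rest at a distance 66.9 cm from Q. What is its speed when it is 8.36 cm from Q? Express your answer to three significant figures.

Only the electrostatic force acts, so mechanical energy is conserved: ½mv² = U₁ − U₂ = kQq(1/r₁ − 1/r₂).
U₁ − U₂ = (8.99×10⁹ N·m²/C²)(-3.27×10⁻⁹ C)(8.44×10⁻⁹ C)(1/0.669 − 1/0.0836) = 2.60×10⁻⁶ J.
v = √(2·2.60×10⁻⁶/1.80×10⁻³) = 0.0537 m/s.

0.0537 m/s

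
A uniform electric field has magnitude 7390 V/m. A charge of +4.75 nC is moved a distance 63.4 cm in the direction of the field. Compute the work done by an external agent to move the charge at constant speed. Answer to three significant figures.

-2.23×10⁻⁵ J

The potential change for a displacement 63.4 cm in the direction of the field is ΔV = −Ed = -4690 V.
W_ext = qΔV = -2.23×10⁻⁵ J.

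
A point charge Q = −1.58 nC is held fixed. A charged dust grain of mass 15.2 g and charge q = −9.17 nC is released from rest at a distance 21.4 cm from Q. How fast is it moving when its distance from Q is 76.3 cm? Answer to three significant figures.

7.59×10⁻³ m/s

Only the electrostatic force acts, so mechanical energy is conserved: ½mv² = U₁ − U₂ = kQq(1/r₁ − 1/r₂).
U₁ − U₂ = (8.99×10⁹ N·m²/C²)(-1.58×10⁻⁹ C)(-9.17×10⁻⁹ C)(1/0.214 − 1/0.763) = 4.38×10⁻⁷ J.
v = √(2·4.38×10⁻⁷/0.0152) = 7.59×10⁻³ m/s.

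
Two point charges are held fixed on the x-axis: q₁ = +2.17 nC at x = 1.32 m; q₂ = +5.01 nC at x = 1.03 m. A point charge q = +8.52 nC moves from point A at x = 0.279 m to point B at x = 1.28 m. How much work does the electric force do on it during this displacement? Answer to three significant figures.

The work done by the electric force is W_field = −ΔU = −q(V_B − V_A) = q(V_A − V_B).
At A: distances to the source charges are 1.04 m, 0.751 m; V_A = Σ kqᵢ/rᵢ = 78.7 V.
At B: distances to the source charges are 0.0400 m, 0.250 m; V_B = Σ kqᵢ/rᵢ = 668 V.
ΔV = V_B − V_A = 589 V.
W_field = −qΔV = −(8.52×10⁻⁹ C)(589 V) = -5.02×10⁻⁶ J.

-5.02×10⁻⁶ J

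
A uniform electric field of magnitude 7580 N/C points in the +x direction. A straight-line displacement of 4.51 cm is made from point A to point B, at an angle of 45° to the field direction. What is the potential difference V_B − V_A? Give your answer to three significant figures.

-242 V

Only the component of displacement along E changes the potential: ΔV = −E·d·cosθ.
ΔV = −(7580 V/m)(0.0451 m)cos45° = -242 V.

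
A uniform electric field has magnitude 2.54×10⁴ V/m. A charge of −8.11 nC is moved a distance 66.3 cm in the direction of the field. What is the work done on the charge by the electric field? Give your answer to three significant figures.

-1.37×10⁻⁴ J

The potential change for a displacement 66.3 cm in the direction of the field is ΔV = −Ed = -1.68×10⁴ V.
W_field = −qΔV = -1.37×10⁻⁴ J.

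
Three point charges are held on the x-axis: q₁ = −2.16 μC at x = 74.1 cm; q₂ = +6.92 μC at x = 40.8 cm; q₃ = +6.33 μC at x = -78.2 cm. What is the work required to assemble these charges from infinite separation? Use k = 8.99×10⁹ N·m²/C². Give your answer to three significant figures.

The work to assemble the configuration equals its total potential energy, U = Σ kqᵢqⱼ/rᵢⱼ over all pairs.
Pair separations: r₁₂ = 0.333 m, r₁₃ = 1.52 m, r₂₃ = 1.19 m.
U = (-0.404) + (-0.0807) + (0.331) = -0.153 J.

-0.153 J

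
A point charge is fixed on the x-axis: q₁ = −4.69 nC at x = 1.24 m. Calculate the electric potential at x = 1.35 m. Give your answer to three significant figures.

The total potential is the scalar sum of each charge's contribution, V = Σ kqᵢ/rᵢ.
V = k[(-4.69×10⁻⁹)/(0.110)] = -383 V.

-383 V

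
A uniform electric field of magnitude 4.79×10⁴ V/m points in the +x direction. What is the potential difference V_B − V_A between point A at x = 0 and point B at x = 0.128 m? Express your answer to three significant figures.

-6130 V

In a uniform field, potential decreases in the direction of E: V_B − V_A = −E·Δx.
V_B − V_A = −(4.79×10⁴ V/m)(0.128 m) = -6130 V.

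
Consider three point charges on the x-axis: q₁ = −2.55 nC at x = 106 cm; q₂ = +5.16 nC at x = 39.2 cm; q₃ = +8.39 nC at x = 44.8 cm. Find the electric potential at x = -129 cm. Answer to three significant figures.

Electric potential is a scalar, so the contributions from each charge add algebraically: V = Σ kqᵢ/rᵢ.
Distances from the field point to each charge: r₁ = 2.35 m, r₂ = 1.68 m, r₃ = 1.74 m.
V = k[(-2.55×10⁻⁹)/(2.35) + (5.16×10⁻⁹)/(1.68) + (8.39×10⁻⁹)/(1.74)] = 61.2 V.

61.2 V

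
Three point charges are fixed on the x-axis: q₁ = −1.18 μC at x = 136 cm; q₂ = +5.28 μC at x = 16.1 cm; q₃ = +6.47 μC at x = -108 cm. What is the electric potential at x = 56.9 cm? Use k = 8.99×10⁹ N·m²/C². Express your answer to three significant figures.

1.38×10⁵ V

The total potential is the scalar sum of each charge's contribution, V = Σ kqᵢ/rᵢ.
Distances from the field point to each charge: r₁ = 0.791 m, r₂ = 0.408 m, r₃ = 1.65 m.
V = k[(-1.18×10⁻⁶)/(0.791) + (5.28×10⁻⁶)/(0.408) + (6.47×10⁻⁶)/(1.65)] = 1.38×10⁵ V.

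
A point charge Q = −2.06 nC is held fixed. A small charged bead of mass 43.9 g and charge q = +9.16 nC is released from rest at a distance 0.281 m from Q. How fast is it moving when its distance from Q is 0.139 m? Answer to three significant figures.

Only the electrostatic force acts, so mechanical energy is conserved: ½mv² = U₁ − U₂ = kQq(1/r₁ − 1/r₂).
U₁ − U₂ = (8.99×10⁹ N·m²/C²)(-2.06×10⁻⁹ C)(9.16×10⁻⁹ C)(1/0.281 − 1/0.139) = 6.17×10⁻⁷ J.
v = √(2·6.17×10⁻⁷/0.0439) = 5.30×10⁻³ m/s.

5.30×10⁻³ m/s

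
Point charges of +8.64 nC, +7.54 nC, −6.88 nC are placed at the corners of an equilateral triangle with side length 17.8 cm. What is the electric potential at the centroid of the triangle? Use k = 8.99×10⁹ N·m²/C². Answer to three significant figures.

814 V

Electric potential is a scalar, so the contributions from each charge add algebraically: V = Σ kqᵢ/rᵢ.
The distance from each vertex to the centroid is a/√3 = 0.103 m.
V = k[(8.64×10⁻⁹)/(0.103) + (7.54×10⁻⁹)/(0.103) + (-6.88×10⁻⁹)/(0.103)] = 814 V.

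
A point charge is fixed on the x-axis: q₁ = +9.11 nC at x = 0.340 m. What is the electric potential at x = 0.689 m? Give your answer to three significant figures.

Electric potential is a scalar, so the contributions from each charge add algebraically: V = Σ kqᵢ/rᵢ.
V = k[(9.11×10⁻⁹)/(0.349)] = 235 V.

235 V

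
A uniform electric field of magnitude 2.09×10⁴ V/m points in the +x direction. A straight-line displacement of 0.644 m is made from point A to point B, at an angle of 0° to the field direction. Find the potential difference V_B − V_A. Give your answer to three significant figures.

Only the component of displacement along E changes the potential: ΔV = −E·d·cosθ.
ΔV = −(2.09×10⁴ V/m)(0.644 m)cos0° = -1.35×10⁴ V.

-1.35×10⁴ V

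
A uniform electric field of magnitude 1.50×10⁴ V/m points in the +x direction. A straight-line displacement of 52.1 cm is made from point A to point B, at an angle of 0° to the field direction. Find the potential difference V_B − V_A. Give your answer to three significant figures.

-7820 V

Only the component of displacement along E changes the potential: ΔV = −E·d·cosθ.
ΔV = −(1.50×10⁴ V/m)(0.521 m)cos0° = -7820 V.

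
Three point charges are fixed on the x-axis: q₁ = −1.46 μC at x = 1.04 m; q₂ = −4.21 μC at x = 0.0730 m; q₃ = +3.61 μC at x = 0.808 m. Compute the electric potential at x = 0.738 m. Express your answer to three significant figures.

Electric potential is a scalar, so the contributions from each charge add algebraically: V = Σ kqᵢ/rᵢ.
Distances from the field point to each charge: r₁ = 0.302 m, r₂ = 0.665 m, r₃ = 0.0700 m.
V = k[(-1.46×10⁻⁶)/(0.302) + (-4.21×10⁻⁶)/(0.665) + (3.61×10⁻⁶)/(0.0700)] = 3.63×10⁵ V.

3.63×10⁵ V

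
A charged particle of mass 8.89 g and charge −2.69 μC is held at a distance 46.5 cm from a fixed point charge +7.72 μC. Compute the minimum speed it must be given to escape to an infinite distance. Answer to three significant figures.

9.50 m/s

To just escape, total mechanical energy must reach zero at infinity: ½mv²_min + U = 0, so ½mv²_min = −U = |kQq|/r.
|U| = |kQq|/r = (8.99×10⁹ N·m²/C²)(7.72×10⁻⁶)(2.69×10⁻⁶)/(0.465) = 0.401 J.
v_min = √(2|U|/m) = √(2·0.401/8.89×10⁻³) = 9.50 m/s.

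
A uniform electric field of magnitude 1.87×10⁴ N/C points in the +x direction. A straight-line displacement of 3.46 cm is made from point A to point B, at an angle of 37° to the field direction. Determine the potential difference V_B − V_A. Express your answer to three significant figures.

Only the component of displacement along E changes the potential: ΔV = −E·d·cosθ.
ΔV = −(1.87×10⁴ V/m)(0.0346 m)cos37° = -517 V.

-517 V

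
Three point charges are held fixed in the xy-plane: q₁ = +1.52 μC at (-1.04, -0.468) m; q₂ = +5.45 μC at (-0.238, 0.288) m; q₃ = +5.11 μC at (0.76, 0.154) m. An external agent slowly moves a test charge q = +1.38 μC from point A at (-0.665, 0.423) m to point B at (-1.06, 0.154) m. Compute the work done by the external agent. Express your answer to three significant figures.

-0.0679 J

For quasistatic motion the external work equals the change in potential energy: W_ext = qΔV = q(V_B − V_A).
At A: distances to the source charges are 0.967 m, 0.448 m, 1.45 m; V_A = Σ kqᵢ/rᵢ = 1.55×10⁵ V.
At B: distances to the source charges are 0.622 m, 0.833 m, 1.82 m; V_B = Σ kqᵢ/rᵢ = 1.06×10⁵ V.
ΔV = V_B − V_A = -4.92×10⁴ V.
W_ext = qΔV = (1.38×10⁻⁶ C)(-4.92×10⁴ V) = -0.0679 J.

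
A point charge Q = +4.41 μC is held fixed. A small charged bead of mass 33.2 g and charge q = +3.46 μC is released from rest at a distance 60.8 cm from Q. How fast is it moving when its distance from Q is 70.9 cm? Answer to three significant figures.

1.39 m/s

Only the electrostatic force acts, so mechanical energy is conserved: ½mv² = U₁ − U₂ = kQq(1/r₁ − 1/r₂).
U₁ − U₂ = (8.99×10⁹ N·m²/C²)(4.41×10⁻⁶ C)(3.46×10⁻⁶ C)(1/0.608 − 1/0.709) = 0.0321 J.
v = √(2·0.0321/0.0332) = 1.39 m/s.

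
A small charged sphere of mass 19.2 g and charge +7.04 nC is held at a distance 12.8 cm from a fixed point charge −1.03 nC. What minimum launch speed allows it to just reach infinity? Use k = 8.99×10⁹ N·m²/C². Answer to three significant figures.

To just escape, total mechanical energy must reach zero at infinity: ½mv²_min + U = 0, so ½mv²_min = −U = |kQq|/r.
|U| = |kQq|/r = (8.99×10⁹ N·m²/C²)(1.03×10⁻⁹)(7.04×10⁻⁹)/(0.128) = 5.09×10⁻⁷ J.
v_min = √(2|U|/m) = √(2·5.09×10⁻⁷/0.0192) = 7.28×10⁻³ m/s.

7.28×10⁻³ m/s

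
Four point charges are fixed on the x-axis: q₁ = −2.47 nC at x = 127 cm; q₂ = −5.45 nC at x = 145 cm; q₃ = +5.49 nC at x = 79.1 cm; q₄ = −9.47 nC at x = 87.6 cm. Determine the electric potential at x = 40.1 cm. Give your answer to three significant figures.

Electric potential is a scalar, so the contributions from each charge add algebraically: V = Σ kqᵢ/rᵢ.
Distances from the field point to each charge: r₁ = 0.869 m, r₂ = 1.05 m, r₃ = 0.390 m, r₄ = 0.475 m.
V = k[(-2.47×10⁻⁹)/(0.869) + (-5.45×10⁻⁹)/(1.05) + (5.49×10⁻⁹)/(0.390) + (-9.47×10⁻⁹)/(0.475)] = -125 V.

-125 V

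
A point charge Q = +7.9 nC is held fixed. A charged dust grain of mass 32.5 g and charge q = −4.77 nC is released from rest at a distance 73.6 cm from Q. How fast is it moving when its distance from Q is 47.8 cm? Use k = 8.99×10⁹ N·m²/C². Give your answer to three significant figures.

Only the electrostatic force acts, so mechanical energy is conserved: ½mv² = U₁ − U₂ = kQq(1/r₁ − 1/r₂).
U₁ − U₂ = (8.99×10⁹ N·m²/C²)(7.90×10⁻⁹ C)(-4.77×10⁻⁹ C)(1/0.736 − 1/0.478) = 2.48×10⁻⁷ J.
v = √(2·2.48×10⁻⁷/0.0325) = 3.91×10⁻³ m/s.

3.91×10⁻³ m/s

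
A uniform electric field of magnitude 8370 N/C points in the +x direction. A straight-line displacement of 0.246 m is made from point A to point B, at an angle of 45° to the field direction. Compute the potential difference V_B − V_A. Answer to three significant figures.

-1460 V

Only the component of displacement along E changes the potential: ΔV = −E·d·cosθ.
ΔV = −(8370 V/m)(0.246 m)cos45° = -1460 V.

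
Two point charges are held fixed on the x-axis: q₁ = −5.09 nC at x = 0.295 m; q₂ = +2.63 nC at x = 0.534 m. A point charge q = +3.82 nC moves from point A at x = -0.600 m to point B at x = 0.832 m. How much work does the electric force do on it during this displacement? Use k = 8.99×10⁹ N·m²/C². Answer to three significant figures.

-9.32×10⁻⁸ J

The work done by the electric force is W_field = −ΔU = −q(V_B − V_A) = q(V_A − V_B).
At A: distances to the source charges are 0.895 m, 1.13 m; V_A = Σ kqᵢ/rᵢ = -30.3 V.
At B: distances to the source charges are 0.537 m, 0.298 m; V_B = Σ kqᵢ/rᵢ = -5.87 V.
ΔV = V_B − V_A = 24.4 V.
W_field = −qΔV = −(3.82×10⁻⁹ C)(24.4 V) = -9.32×10⁻⁸ J.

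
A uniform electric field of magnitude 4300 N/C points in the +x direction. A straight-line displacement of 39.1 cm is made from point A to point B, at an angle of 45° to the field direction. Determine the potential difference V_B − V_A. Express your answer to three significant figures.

-1190 V

Only the component of displacement along E changes the potential: ΔV = −E·d·cosθ.
ΔV = −(4300 V/m)(0.391 m)cos45° = -1190 V.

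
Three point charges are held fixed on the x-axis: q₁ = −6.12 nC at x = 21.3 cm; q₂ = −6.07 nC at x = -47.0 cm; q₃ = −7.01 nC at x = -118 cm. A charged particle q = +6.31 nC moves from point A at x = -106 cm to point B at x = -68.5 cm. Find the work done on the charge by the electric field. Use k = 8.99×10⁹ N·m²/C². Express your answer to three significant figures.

-1.38×10⁻⁶ J

The work done by the electric force is W_field = −ΔU = −q(V_B − V_A) = q(V_A − V_B).
At A: distances to the source charges are 1.27 m, 0.590 m, 0.120 m; V_A = Σ kqᵢ/rᵢ = -661 V.
At B: distances to the source charges are 0.898 m, 0.215 m, 0.495 m; V_B = Σ kqᵢ/rᵢ = -442 V.
ΔV = V_B − V_A = 218 V.
W_field = −qΔV = −(6.31×10⁻⁹ C)(218 V) = -1.38×10⁻⁶ J.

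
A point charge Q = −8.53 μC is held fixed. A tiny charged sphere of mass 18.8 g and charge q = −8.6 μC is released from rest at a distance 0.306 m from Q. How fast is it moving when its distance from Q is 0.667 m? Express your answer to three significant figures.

11.1 m/s

Only the electrostatic force acts, so mechanical energy is conserved: ½mv² = U₁ − U₂ = kQq(1/r₁ − 1/r₂).
U₁ − U₂ = (8.99×10⁹ N·m²/C²)(-8.53×10⁻⁶ C)(-8.60×10⁻⁶ C)(1/0.306 − 1/0.667) = 1.17 J.
v = √(2·1.17/0.0188) = 11.1 m/s.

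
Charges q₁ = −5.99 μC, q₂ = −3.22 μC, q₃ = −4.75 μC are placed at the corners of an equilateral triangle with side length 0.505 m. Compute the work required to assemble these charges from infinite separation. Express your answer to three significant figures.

The assembly work is the sum of pairwise potential energies, U = Σ_{i<j} kqᵢqⱼ/rᵢⱼ.
All three pair separations equal the side length, 0.505 m.
U = (0.343) + (0.507) + (0.272) = 1.12 J.

1.12 J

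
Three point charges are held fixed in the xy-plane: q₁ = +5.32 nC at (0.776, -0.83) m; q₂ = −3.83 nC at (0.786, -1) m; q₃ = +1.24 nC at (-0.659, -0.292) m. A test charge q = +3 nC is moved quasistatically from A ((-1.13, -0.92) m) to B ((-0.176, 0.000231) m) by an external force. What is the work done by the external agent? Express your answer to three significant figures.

For quasistatic motion the external work equals the change in potential energy: W_ext = qΔV = q(V_B − V_A).
At A: distances to the source charges are 1.91 m, 1.92 m, 0.785 m; V_A = Σ kqᵢ/rᵢ = 21.3 V.
At B: distances to the source charges are 1.26 m, 1.39 m, 0.565 m; V_B = Σ kqᵢ/rᵢ = 32.8 V.
ΔV = V_B − V_A = 11.5 V.
W_ext = qΔV = (3.00×10⁻⁹ C)(11.5 V) = 3.45×10⁻⁸ J.

3.45×10⁻⁸ J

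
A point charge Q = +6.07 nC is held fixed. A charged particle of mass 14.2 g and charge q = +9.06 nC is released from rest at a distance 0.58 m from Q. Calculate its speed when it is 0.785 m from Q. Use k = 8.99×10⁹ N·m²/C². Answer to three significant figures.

Only the electrostatic force acts, so mechanical energy is conserved: ½mv² = U₁ − U₂ = kQq(1/r₁ − 1/r₂).
U₁ − U₂ = (8.99×10⁹ N·m²/C²)(6.07×10⁻⁹ C)(9.06×10⁻⁹ C)(1/0.580 − 1/0.785) = 2.23×10⁻⁷ J.
v = √(2·2.23×10⁻⁷/0.0142) = 5.60×10⁻³ m/s.

5.60×10⁻³ m/s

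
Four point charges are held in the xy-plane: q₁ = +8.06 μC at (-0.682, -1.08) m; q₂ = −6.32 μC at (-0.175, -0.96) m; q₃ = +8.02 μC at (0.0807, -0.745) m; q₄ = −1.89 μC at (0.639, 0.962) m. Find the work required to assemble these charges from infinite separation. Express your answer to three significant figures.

The work to assemble the configuration equals its total potential energy, U = Σ kqᵢqⱼ/rᵢⱼ over all pairs.
Pair separations: r₁₂ = 0.521 m, r₁₃ = 0.833 m, r₁₄ = 2.43 m, r₂₃ = 0.334 m, r₂₄ = 2.09 m, r₃₄ = 1.80 m.
Summing all 6 pair terms gives U = -1.63 J.

-1.63 J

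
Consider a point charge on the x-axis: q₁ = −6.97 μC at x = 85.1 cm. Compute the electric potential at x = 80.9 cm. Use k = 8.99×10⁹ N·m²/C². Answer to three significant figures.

The total potential is the scalar sum of each charge's contribution, V = Σ kqᵢ/rᵢ.
V = k[(-6.97×10⁻⁶)/(0.0420)] = -1.49×10⁶ V.

-1.49×10⁶ V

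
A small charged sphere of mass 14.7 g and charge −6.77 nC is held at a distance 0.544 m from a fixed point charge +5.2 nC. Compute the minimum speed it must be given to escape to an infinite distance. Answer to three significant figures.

8.90×10⁻³ m/s

To just escape, total mechanical energy must reach zero at infinity: ½mv²_min + U = 0, so ½mv²_min = −U = |kQq|/r.
|U| = |kQq|/r = (8.99×10⁹ N·m²/C²)(5.20×10⁻⁹)(6.77×10⁻⁹)/(0.544) = 5.82×10⁻⁷ J.
v_min = √(2|U|/m) = √(2·5.82×10⁻⁷/0.0147) = 8.90×10⁻³ m/s.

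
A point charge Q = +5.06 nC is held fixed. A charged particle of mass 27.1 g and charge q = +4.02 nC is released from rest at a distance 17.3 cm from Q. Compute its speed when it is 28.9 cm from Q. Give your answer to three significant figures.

5.60×10⁻³ m/s

Only the electrostatic force acts, so mechanical energy is conserved: ½mv² = U₁ − U₂ = kQq(1/r₁ − 1/r₂).
U₁ − U₂ = (8.99×10⁹ N·m²/C²)(5.06×10⁻⁹ C)(4.02×10⁻⁹ C)(1/0.173 − 1/0.289) = 4.24×10⁻⁷ J.
v = √(2·4.24×10⁻⁷/0.0271) = 5.60×10⁻³ m/s.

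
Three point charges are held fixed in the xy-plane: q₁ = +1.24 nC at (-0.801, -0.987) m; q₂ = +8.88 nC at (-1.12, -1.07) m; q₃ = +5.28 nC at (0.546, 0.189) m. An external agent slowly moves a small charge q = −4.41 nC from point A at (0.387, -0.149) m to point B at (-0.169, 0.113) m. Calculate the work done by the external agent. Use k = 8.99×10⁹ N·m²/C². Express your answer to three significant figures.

For quasistatic motion the external work equals the change in potential energy: W_ext = qΔV = q(V_B − V_A).
At A: distances to the source charges are 1.45 m, 1.77 m, 0.374 m; V_A = Σ kqᵢ/rᵢ = 180 V.
At B: distances to the source charges are 1.27 m, 1.52 m, 0.719 m; V_B = Σ kqᵢ/rᵢ = 127 V.
ΔV = V_B − V_A = -52.5 V.
W_ext = qΔV = (-4.41×10⁻⁹ C)(-52.5 V) = 2.32×10⁻⁷ J.

2.32×10⁻⁷ J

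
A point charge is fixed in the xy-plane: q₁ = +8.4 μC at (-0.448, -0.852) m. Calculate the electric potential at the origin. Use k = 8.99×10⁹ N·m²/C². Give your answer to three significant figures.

The total potential is the scalar sum of each charge's contribution, V = Σ kqᵢ/rᵢ.
Distances from the field point to each charge: r₁ = 0.963 m.
V = k[(8.40×10⁻⁶)/(0.963)] = 7.84×10⁴ V.

7.84×10⁴ V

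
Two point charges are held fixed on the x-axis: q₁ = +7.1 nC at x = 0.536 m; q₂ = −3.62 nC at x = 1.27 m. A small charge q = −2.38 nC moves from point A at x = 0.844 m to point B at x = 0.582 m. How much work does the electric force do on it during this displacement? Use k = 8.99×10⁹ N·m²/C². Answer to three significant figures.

The work done by the electric force is W_field = −ΔU = −q(V_B − V_A) = q(V_A − V_B).
At A: distances to the source charges are 0.308 m, 0.426 m; V_A = Σ kqᵢ/rᵢ = 131 V.
At B: distances to the source charges are 0.0460 m, 0.688 m; V_B = Σ kqᵢ/rᵢ = 1340 V.
ΔV = V_B − V_A = 1210 V.
W_field = −qΔV = −(-2.38×10⁻⁹ C)(1210 V) = 2.88×10⁻⁶ J.

2.88×10⁻⁶ J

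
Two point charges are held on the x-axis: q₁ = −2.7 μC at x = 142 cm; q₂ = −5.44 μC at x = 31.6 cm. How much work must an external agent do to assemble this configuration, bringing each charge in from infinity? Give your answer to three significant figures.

0.120 J

The assembly work is the sum of pairwise potential energies, U = Σ_{i<j} kqᵢqⱼ/rᵢⱼ.
Pair separations: r₁₂ = 1.10 m.
U = (0.120) = 0.120 J.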